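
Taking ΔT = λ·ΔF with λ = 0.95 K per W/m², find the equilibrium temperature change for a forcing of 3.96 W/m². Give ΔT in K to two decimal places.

ΔT = λ ΔF = 0.95 × 3.96 = 3.7620 K.

ΔT = 3.76 K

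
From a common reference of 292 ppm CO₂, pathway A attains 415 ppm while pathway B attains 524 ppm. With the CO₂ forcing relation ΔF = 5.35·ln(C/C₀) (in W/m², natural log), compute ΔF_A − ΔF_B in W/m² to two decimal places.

ΔF_A − ΔF_B = -1.25 W/m²

ΔF_A = 5.35 ln(415/292) = 5.35 × 0.35152 = 1.8806 W/m².
ΔF_B = 5.35 ln(524/292) = 5.35 × 0.58474 = 3.1284 W/m².
Difference: 1.8806 − 3.1284 = -1.2478 W/m².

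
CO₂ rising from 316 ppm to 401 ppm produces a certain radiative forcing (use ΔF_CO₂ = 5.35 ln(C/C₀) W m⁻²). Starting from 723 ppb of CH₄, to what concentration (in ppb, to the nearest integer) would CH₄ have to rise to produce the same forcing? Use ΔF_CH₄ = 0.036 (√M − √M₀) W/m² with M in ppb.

M ≈ 3880 ppb

CO₂ forcing: 5.35 × ln(401/316) = 5.35 × 0.238219 = 1.27447 W/m².
Set 0.036(√M − √723) = 1.27447: √M = 1.27447/0.036 + √723 = 35.4019 + 26.8887 = 62.2906.
M = (62.2906)² = 3880.12 ppb.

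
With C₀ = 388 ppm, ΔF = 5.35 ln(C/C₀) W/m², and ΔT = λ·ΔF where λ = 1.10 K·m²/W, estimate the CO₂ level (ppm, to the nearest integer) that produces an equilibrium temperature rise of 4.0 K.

Required forcing: ΔF = ΔT/λ = 4.0/1.10 = 3.6364 W/m².
Then ln(C/388) = ΔF/5.35 = 3.6364/5.35 = 0.67970.
So C = 388 × e^0.67970 = 388 × 1.97329 = 765.64 ppm.

C ≈ 766 ppm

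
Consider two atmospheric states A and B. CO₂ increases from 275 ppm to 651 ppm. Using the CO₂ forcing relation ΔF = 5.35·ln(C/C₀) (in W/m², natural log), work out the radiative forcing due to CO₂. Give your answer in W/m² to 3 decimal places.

CO₂: 5.35 × ln(651/275) = 5.35 × ln(2.36727) = 5.35 × 0.86174 = 4.6103 W/m².

ΔF = 4.610 W/m²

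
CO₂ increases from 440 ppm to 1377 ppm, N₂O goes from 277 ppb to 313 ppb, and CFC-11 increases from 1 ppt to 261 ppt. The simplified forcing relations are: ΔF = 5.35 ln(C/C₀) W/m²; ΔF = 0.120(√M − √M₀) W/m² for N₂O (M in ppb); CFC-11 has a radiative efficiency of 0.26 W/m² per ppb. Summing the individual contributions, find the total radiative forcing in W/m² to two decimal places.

CO₂: 5.35 × ln(1377/440) = 5.35 × ln(3.12955) = 5.35 × 1.14089 = 6.1038 W/m².
N₂O: 0.120 × (√313 − √277) = 0.120 × (17.6918 − 16.6433) = 0.120 × 1.0485 = 0.1258 W/m².
CFC-11: Δ = 261 − 1 = 260 ppt = 0.260 ppb; ΔF = 0.26 × 0.260 = 0.0676 W/m².
Total ΔF = 6.1038 + 0.1258 + 0.0676 = 6.2972 W/m².

ΔF = 6.30 W/m²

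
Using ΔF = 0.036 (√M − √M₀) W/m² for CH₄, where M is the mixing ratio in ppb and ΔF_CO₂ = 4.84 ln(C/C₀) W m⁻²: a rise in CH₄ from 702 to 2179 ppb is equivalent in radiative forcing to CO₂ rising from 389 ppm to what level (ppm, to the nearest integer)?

CH₄ forcing: 0.036 × (√2179 − √702) = 0.036 × (46.6798 − 26.4953) = 0.036 × 20.1845 = 0.72664 W/m².
Set 4.84 ln(C/389) = 0.72664: ln(C/389) = 0.72664/4.84 = 0.15013, so C = 389 × e^0.15013 = 389 × 1.16199 = 452.01 ppm.

C ≈ 452 ppm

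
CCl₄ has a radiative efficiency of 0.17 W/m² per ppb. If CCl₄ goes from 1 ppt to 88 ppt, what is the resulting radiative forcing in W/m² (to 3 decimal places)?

ΔF = 0.015 W/m²

CCl₄: Δ = 88 − 1 = 87 ppt = 0.087 ppb; ΔF = 0.17 × 0.087 = 0.0148 W/m².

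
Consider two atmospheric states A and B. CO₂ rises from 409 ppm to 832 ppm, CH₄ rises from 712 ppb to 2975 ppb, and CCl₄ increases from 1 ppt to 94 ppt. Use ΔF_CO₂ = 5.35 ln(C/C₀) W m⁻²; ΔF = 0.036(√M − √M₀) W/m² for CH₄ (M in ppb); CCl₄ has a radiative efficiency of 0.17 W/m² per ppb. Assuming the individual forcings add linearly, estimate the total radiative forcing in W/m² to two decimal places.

CO₂: 5.35 × ln(832/409) = 5.35 × ln(2.03423) = 5.35 × 0.71012 = 3.7991 W/m².
CH₄: 0.036 × (√2975 − √712) = 0.036 × (54.5436 − 26.6833) = 0.036 × 27.8603 = 1.0030 W/m².
CCl₄: Δ = 94 − 1 = 93 ppt = 0.093 ppb; ΔF = 0.17 × 0.093 = 0.0158 W/m².
Total ΔF = 3.7991 + 1.0030 + 0.0158 = 4.8179 W/m².

ΔF = 4.82 W/m²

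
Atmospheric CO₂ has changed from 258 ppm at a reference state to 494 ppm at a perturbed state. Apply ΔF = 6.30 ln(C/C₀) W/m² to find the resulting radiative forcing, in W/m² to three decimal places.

ΔF = 4.092 W/m²

CO₂: 6.30 × ln(494/258) = 6.30 × ln(1.91473) = 6.30 × 0.64958 = 4.0924 W/m².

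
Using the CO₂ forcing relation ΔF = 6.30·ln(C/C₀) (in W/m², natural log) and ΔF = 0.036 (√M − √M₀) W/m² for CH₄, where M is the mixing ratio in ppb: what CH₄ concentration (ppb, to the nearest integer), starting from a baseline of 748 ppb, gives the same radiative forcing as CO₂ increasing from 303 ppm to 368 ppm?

CO₂ forcing: 6.30 × ln(368/303) = 6.30 × 0.194350 = 1.22441 W/m².
Set 0.036(√M − √748) = 1.22441: √M = 1.22441/0.036 + √748 = 34.0114 + 27.3496 = 61.3610.
M = (61.3610)² = 3765.17 ppb.

M ≈ 3765 ppb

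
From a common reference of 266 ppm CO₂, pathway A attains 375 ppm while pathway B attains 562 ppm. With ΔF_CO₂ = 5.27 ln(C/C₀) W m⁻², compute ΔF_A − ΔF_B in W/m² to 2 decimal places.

ΔF_A − ΔF_B = -2.13 W/m²

ΔF_A = 5.27 ln(375/266) = 5.27 × 0.34343 = 1.8099 W/m².
ΔF_B = 5.27 ln(562/266) = 5.27 × 0.74801 = 3.9420 W/m².
Difference: 1.8099 − 3.9420 = -2.1321 W/m².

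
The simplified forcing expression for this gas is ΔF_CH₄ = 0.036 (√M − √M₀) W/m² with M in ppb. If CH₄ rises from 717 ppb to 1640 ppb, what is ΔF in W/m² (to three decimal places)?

CH₄: 0.036 × (√1640 − √717) = 0.036 × (40.4969 − 26.7769) = 0.036 × 13.7200 = 0.4939 W/m².

ΔF = 0.494 W/m²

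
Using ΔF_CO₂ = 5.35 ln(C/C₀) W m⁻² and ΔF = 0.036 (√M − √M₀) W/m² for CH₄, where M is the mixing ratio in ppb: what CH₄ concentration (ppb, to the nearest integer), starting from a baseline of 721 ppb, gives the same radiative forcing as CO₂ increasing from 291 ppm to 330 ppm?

CO₂ forcing: 5.35 × ln(330/291) = 5.35 × 0.125769 = 0.67286 W/m².
Set 0.036(√M − √721) = 0.67286: √M = 0.67286/0.036 + √721 = 18.6906 + 26.8514 = 45.5420.
M = (45.5420)² = 2074.07 ppb.

M ≈ 2074 ppb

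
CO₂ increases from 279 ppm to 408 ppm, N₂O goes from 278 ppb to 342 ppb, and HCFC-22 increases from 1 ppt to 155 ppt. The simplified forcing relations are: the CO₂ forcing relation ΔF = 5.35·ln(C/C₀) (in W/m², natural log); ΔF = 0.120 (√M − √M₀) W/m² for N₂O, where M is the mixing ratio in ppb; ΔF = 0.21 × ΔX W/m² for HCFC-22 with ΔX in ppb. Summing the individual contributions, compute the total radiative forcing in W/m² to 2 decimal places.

ΔF = 2.28 W/m²

CO₂: 5.35 × ln(408/279) = 5.35 × ln(1.46237) = 5.35 × 0.38006 = 2.0333 W/m².
N₂O: 0.120 × (√342 − √278) = 0.120 × (18.4932 − 16.6733) = 0.120 × 1.8199 = 0.2184 W/m².
HCFC-22: Δ = 155 − 1 = 154 ppt = 0.154 ppb; ΔF = 0.21 × 0.154 = 0.0323 W/m².
Total ΔF = 2.0333 + 0.2184 + 0.0323 = 2.2840 W/m².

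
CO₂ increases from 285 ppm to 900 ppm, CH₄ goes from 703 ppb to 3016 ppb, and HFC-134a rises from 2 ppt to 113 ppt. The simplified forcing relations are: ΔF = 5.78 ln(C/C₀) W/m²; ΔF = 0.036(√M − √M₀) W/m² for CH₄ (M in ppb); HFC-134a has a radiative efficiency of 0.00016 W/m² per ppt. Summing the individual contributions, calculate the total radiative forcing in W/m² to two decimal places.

ΔF = 7.69 W/m²

CO₂: 5.78 × ln(900/285) = 5.78 × ln(3.15789) = 5.78 × 1.14990 = 6.6464 W/m².
CH₄: 0.036 × (√3016 − √703) = 0.036 × (54.9181 − 26.5141) = 0.036 × 28.4040 = 1.0225 W/m².
HFC-134a: ΔF = 0.00016 × (113 − 2) = 0.00016 × 111 = 0.0178 W/m².
Total ΔF = 6.6464 + 1.0225 + 0.0178 = 7.6867 W/m².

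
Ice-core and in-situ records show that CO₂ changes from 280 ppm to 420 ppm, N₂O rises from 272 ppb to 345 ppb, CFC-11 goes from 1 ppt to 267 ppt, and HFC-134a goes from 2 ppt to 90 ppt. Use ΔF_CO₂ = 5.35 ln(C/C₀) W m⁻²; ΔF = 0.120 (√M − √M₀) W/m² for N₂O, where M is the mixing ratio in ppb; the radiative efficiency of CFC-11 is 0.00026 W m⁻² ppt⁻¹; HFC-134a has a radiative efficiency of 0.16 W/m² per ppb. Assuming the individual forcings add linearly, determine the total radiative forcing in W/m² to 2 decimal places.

ΔF = 2.50 W/m²

CO₂: 5.35 × ln(420/280) = 5.35 × ln(1.50000) = 5.35 × 0.40547 = 2.1693 W/m².
N₂O: 0.120 × (√345 − √272) = 0.120 × (18.5742 − 16.4924) = 0.120 × 2.0818 = 0.2498 W/m².
CFC-11: ΔF = 0.00026 × (267 − 1) = 0.00026 × 266 = 0.0692 W/m².
HFC-134a: Δ = 90 − 2 = 88 ppt = 0.088 ppb; ΔF = 0.16 × 0.088 = 0.0141 W/m².
Total ΔF = 2.1693 + 0.2498 + 0.0692 + 0.0141 = 2.5024 W/m².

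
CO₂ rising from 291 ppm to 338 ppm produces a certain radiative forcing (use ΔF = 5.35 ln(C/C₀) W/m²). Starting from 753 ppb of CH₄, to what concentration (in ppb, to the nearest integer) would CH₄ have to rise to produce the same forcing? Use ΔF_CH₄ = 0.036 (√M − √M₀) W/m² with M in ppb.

M ≈ 2469 ppb

CO₂ forcing: 5.35 × ln(338/291) = 5.35 × 0.149723 = 0.80102 W/m².
Set 0.036(√M − √753) = 0.80102: √M = 0.80102/0.036 + √753 = 22.2506 + 27.4408 = 49.6914.
M = (49.6914)² = 2469.24 ppb.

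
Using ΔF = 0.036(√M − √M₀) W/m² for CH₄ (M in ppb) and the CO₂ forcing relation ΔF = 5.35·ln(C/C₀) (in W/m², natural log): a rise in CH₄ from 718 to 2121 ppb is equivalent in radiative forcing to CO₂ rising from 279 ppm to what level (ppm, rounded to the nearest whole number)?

C ≈ 318 ppm

CH₄ forcing: 0.036 × (√2121 − √718) = 0.036 × (46.0543 − 26.7955) = 0.036 × 19.2588 = 0.69332 W/m².
Set 5.35 ln(C/279) = 0.69332: ln(C/279) = 0.69332/5.35 = 0.12959, so C = 279 × e^0.12959 = 279 × 1.13836 = 317.60 ppm.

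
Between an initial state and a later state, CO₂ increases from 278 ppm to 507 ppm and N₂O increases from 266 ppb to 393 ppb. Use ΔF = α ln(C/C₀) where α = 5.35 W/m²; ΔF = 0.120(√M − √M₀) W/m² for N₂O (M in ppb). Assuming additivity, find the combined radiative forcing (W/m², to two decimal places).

ΔF = 3.64 W/m²

CO₂: 5.35 × ln(507/278) = 5.35 × ln(1.82374) = 5.35 × 0.60089 = 3.2148 W/m².
N₂O: 0.120 × (√393 − √266) = 0.120 × (19.8242 − 16.3095) = 0.120 × 3.5147 = 0.4218 W/m².
Total ΔF = 3.2148 + 0.4218 = 3.6366 W/m².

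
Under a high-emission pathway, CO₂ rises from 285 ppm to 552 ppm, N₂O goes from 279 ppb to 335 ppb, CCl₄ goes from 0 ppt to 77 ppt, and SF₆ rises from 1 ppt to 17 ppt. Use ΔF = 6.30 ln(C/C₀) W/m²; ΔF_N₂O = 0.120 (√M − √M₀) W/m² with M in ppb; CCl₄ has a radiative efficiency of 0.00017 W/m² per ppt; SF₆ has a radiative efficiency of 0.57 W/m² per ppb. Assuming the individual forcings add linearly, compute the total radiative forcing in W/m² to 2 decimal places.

CO₂: 6.30 × ln(552/285) = 6.30 × ln(1.93684) = 6.30 × 0.66106 = 4.1647 W/m².
N₂O: 0.120 × (√335 − √279) = 0.120 × (18.3030 − 16.7033) = 0.120 × 1.5997 = 0.1920 W/m².
CCl₄: ΔF = 0.00017 × (77 − 0) = 0.00017 × 77 = 0.0131 W/m².
SF₆: Δ = 17 − 1 = 16 ppt = 0.016 ppb; ΔF = 0.57 × 0.016 = 0.0091 W/m².
Total ΔF = 4.1647 + 0.1920 + 0.0131 + 0.0091 = 4.3789 W/m².

ΔF = 4.38 W/m²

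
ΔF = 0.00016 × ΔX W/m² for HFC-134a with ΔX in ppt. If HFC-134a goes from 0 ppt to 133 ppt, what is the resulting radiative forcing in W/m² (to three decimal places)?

ΔF = 0.021 W/m²

HFC-134a: ΔF = 0.00016 × (133 − 0) = 0.00016 × 133 = 0.0213 W/m².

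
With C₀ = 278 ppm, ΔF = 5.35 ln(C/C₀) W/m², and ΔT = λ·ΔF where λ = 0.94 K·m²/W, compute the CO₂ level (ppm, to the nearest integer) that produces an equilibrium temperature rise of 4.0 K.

Required forcing: ΔF = ΔT/λ = 4.0/0.94 = 4.2553 W/m².
Then ln(C/278) = ΔF/5.35 = 4.2553/5.35 = 0.79538.
So C = 278 × e^0.79538 = 278 × 2.21528 = 615.85 ppm.

C ≈ 616 ppm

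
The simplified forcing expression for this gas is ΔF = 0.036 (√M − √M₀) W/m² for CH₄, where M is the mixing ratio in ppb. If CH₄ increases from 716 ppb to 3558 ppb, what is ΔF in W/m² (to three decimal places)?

ΔF = 1.184 W/m²

CH₄: 0.036 × (√3558 − √716) = 0.036 × (59.6490 − 26.7582) = 0.036 × 32.8908 = 1.1841 W/m².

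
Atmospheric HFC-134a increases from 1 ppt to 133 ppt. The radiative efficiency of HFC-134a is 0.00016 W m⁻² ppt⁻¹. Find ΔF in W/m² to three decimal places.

HFC-134a: ΔF = 0.00016 × (133 − 1) = 0.00016 × 132 = 0.0211 W/m².

ΔF = 0.021 W/m²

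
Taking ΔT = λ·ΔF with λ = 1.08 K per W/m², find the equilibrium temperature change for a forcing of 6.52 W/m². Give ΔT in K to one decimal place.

ΔT = λ ΔF = 1.08 × 6.52 = 7.0416 K.

ΔT = 7.0 K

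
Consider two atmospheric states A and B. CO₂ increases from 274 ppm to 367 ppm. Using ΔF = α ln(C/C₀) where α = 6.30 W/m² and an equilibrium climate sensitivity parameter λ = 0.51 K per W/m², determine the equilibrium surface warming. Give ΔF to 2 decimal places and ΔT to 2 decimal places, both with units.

ΔF = 1.84 W/m²; ΔT = 0.94 K

CO₂: 6.30 × ln(367/274) = 6.30 × ln(1.33942) = 6.30 × 0.29224 = 1.8411 W/m².
ΔT = λ ΔF = 0.51 × 1.84 = 0.9384 K.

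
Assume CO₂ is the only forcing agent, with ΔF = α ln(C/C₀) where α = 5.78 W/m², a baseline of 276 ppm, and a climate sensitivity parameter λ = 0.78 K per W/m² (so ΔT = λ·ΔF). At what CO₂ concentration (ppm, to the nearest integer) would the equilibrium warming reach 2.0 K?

C ≈ 430 ppm

Required forcing: ΔF = ΔT/λ = 2.0/0.78 = 2.5641 W/m².
Then ln(C/276) = ΔF/5.78 = 2.5641/5.78 = 0.44362.
So C = 276 × e^0.44362 = 276 × 1.55834 = 430.10 ppm.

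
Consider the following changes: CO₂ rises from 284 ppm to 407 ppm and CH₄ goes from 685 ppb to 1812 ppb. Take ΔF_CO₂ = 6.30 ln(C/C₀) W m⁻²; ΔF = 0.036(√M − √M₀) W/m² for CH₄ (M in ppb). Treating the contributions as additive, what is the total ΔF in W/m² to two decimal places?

ΔF = 2.86 W/m²

CO₂: 6.30 × ln(407/284) = 6.30 × ln(1.43310) = 6.30 × 0.35984 = 2.2670 W/m².
CH₄: 0.036 × (√1812 − √685) = 0.036 × (42.5676 − 26.1725) = 0.036 × 16.3951 = 0.5902 W/m².
Total ΔF = 2.2670 + 0.5902 = 2.8572 W/m².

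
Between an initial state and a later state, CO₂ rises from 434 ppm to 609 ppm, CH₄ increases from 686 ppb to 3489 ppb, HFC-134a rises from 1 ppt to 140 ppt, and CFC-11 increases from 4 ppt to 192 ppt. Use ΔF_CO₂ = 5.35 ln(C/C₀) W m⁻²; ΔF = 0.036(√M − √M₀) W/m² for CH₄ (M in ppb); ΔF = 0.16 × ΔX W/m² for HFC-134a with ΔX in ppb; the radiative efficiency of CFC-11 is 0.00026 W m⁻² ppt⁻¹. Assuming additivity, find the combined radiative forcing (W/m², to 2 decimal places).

ΔF = 3.07 W/m²

CO₂: 5.35 × ln(609/434) = 5.35 × ln(1.40323) = 5.35 × 0.33878 = 1.8125 W/m².
CH₄: 0.036 × (√3489 − √686) = 0.036 × (59.0678 − 26.1916) = 0.036 × 32.8762 = 1.1835 W/m².
HFC-134a: Δ = 140 − 1 = 139 ppt = 0.139 ppb; ΔF = 0.16 × 0.139 = 0.0222 W/m².
CFC-11: ΔF = 0.00026 × (192 − 4) = 0.00026 × 188 = 0.0489 W/m².
Total ΔF = 1.8125 + 1.1835 + 0.0222 + 0.0489 = 3.0671 W/m².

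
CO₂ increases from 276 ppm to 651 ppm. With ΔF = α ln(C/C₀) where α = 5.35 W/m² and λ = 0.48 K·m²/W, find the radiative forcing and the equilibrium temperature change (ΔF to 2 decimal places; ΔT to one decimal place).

ΔF = 4.59 W/m²; ΔT = 2.2 K

CO₂: 5.35 × ln(651/276) = 5.35 × ln(2.35870) = 5.35 × 0.85811 = 4.5909 W/m².
ΔT = λ ΔF = 0.48 × 4.59 = 2.2032 K.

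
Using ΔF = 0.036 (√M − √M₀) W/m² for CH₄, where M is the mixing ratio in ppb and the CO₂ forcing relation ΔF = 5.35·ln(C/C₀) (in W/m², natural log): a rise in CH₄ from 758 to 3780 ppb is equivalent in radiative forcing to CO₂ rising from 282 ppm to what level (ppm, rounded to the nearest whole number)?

C ≈ 354 ppm

CH₄ forcing: 0.036 × (√3780 − √758) = 0.036 × (61.4817 − 27.5318) = 0.036 × 33.9499 = 1.22220 W/m².
Set 5.35 ln(C/282) = 1.22220: ln(C/282) = 1.22220/5.35 = 0.22845, so C = 282 × e^0.22845 = 282 × 1.25665 = 354.38 ppm.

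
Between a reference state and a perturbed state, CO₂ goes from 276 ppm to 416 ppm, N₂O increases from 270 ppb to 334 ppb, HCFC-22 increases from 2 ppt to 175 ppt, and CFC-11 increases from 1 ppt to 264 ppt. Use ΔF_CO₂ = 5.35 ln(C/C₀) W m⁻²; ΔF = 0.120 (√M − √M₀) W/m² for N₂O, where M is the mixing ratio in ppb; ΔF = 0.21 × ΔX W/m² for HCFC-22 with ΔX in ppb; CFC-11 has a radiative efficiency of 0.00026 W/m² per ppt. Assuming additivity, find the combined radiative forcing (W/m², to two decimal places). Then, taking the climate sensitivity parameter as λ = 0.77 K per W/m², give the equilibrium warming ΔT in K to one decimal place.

ΔF = 2.52 W/m²; ΔT = 1.9 K

CO₂: 5.35 × ln(416/276) = 5.35 × ln(1.50725) = 5.35 × 0.41029 = 2.1951 W/m².
N₂O: 0.120 × (√334 − √270) = 0.120 × (18.2757 − 16.4317) = 0.120 × 1.8440 = 0.2213 W/m².
HCFC-22: Δ = 175 − 2 = 173 ppt = 0.173 ppb; ΔF = 0.21 × 0.173 = 0.0363 W/m².
CFC-11: ΔF = 0.00026 × (264 − 1) = 0.00026 × 263 = 0.0684 W/m².
Total ΔF = 2.1951 + 0.2213 + 0.0363 + 0.0684 = 2.5211 W/m².
ΔT = λ ΔF = 0.77 × 2.52 = 1.9404 K.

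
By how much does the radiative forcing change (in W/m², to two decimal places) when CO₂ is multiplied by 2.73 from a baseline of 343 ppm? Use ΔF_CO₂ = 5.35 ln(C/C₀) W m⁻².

Because the forcing depends only on the ratio C/C₀, the initial concentration does not enter.
ΔF = 5.35 × ln(2.73) = 5.35 × 1.00430 = 5.3730 W/m².

ΔF = 5.37 W/m²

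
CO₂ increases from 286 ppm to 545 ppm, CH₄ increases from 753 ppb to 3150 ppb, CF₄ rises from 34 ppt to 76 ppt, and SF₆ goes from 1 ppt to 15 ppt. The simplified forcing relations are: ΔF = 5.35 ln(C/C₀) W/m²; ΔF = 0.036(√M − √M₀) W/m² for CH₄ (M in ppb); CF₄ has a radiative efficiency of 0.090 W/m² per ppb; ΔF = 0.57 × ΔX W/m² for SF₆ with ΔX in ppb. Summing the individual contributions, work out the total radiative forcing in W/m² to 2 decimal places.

ΔF = 4.49 W/m²

CO₂: 5.35 × ln(545/286) = 5.35 × ln(1.90559) = 5.35 × 0.64479 = 3.4496 W/m².
CH₄: 0.036 × (√3150 − √753) = 0.036 × (56.1249 − 27.4408) = 0.036 × 28.6841 = 1.0326 W/m².
CF₄: Δ = 76 − 34 = 42 ppt = 0.042 ppb; ΔF = 0.090 × 0.042 = 0.0038 W/m².
SF₆: Δ = 15 − 1 = 14 ppt = 0.014 ppb; ΔF = 0.57 × 0.014 = 0.0080 W/m².
Total ΔF = 3.4496 + 1.0326 + 0.0038 + 0.0080 = 4.4940 W/m².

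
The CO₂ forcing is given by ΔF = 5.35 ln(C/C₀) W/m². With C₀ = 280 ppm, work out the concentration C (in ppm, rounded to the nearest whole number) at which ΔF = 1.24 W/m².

Set 5.35 ln(C/280) = 1.24, so ln(C/280) = 1.24/5.35 = 0.23178.
Then C/280 = e^0.23178 = 1.26084, giving C = 280 × 1.26084 = 353.04 ppm.

C ≈ 353 ppm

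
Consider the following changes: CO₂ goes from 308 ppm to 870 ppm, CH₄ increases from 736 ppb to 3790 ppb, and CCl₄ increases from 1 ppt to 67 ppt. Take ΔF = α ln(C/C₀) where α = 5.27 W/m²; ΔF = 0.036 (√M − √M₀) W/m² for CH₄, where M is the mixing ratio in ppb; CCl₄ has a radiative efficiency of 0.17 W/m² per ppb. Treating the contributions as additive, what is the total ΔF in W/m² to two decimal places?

CO₂: 5.27 × ln(870/308) = 5.27 × ln(2.82468) = 5.27 × 1.03840 = 5.4724 W/m².
CH₄: 0.036 × (√3790 − √736) = 0.036 × (61.5630 − 27.1293) = 0.036 × 34.4337 = 1.2396 W/m².
CCl₄: Δ = 67 − 1 = 66 ppt = 0.066 ppb; ΔF = 0.17 × 0.066 = 0.0112 W/m².
Total ΔF = 5.4724 + 1.2396 + 0.0112 = 6.7232 W/m².

ΔF = 6.72 W/m²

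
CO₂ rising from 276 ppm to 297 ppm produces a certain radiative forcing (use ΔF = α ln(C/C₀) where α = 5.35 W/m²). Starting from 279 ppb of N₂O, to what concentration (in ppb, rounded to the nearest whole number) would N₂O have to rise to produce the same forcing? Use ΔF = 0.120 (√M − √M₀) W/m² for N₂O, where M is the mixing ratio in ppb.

CO₂ forcing: 5.35 × ln(297/276) = 5.35 × 0.073331 = 0.39232 W/m².
Set 0.120(√M − √279) = 0.39232: √M = 0.39232/0.120 + √279 = 3.2693 + 16.7033 = 19.9726.
M = (19.9726)² = 398.90 ppb.

M ≈ 399 ppb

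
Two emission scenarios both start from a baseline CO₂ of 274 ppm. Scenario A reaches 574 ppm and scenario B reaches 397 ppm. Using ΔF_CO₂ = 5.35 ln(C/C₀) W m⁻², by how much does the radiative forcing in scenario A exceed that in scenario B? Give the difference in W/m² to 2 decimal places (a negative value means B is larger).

ΔF_A − ΔF_B = 1.97 W/m²

ΔF_A = 5.35 ln(574/274) = 5.35 × 0.73950 = 3.9563 W/m².
ΔF_B = 5.35 ln(397/274) = 5.35 × 0.37081 = 1.9838 W/m².
Difference: 3.9563 − 1.9838 = 1.9725 W/m².
(Equivalently, ΔF_A − ΔF_B = 5.35 ln(574/397) = 5.35 × 0.36869 = 1.9725 W/m².)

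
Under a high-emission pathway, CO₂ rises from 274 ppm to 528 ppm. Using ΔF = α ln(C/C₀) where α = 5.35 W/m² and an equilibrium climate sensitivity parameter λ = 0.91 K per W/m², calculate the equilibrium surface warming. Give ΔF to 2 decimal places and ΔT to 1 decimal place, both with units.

CO₂: 5.35 × ln(528/274) = 5.35 × ln(1.92701) = 5.35 × 0.65597 = 3.5094 W/m².
ΔT = λ ΔF = 0.91 × 3.51 = 3.1941 K.

ΔF = 3.51 W/m²; ΔT = 3.2 K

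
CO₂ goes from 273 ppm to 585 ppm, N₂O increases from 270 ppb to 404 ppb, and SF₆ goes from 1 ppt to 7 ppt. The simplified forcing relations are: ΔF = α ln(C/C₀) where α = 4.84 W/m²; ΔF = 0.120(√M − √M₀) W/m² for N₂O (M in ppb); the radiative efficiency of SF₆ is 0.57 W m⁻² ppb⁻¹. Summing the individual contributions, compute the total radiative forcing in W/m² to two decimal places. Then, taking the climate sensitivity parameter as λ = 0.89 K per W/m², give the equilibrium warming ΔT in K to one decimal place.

CO₂: 4.84 × ln(585/273) = 4.84 × ln(2.14286) = 4.84 × 0.76214 = 3.6888 W/m².
N₂O: 0.120 × (√404 − √270) = 0.120 × (20.0998 − 16.4317) = 0.120 × 3.6681 = 0.4402 W/m².
SF₆: Δ = 7 − 1 = 6 ppt = 0.006 ppb; ΔF = 0.57 × 0.006 = 0.0034 W/m².
Total ΔF = 3.6888 + 0.4402 + 0.0034 = 4.1324 W/m².
ΔT = λ ΔF = 0.89 × 4.13 = 3.6757 K.

ΔF = 4.13 W/m²; ΔT = 3.7 K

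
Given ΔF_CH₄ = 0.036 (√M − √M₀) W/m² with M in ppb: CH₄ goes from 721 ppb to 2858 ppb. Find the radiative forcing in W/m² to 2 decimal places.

CH₄: 0.036 × (√2858 − √721) = 0.036 × (53.4603 − 26.8514) = 0.036 × 26.6089 = 0.9579 W/m².

ΔF = 0.96 W/m²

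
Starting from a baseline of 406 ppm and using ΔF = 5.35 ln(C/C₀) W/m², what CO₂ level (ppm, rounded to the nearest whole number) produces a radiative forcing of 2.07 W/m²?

Set 5.35 ln(C/406) = 2.07, so ln(C/406) = 2.07/5.35 = 0.38692.
Then C/406 = e^0.38692 = 1.47244, giving C = 406 × 1.47244 = 597.81 ppm.

C ≈ 598 ppm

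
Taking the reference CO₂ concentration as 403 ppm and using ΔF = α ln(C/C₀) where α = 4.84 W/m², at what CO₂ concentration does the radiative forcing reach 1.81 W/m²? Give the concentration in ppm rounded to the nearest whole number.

C ≈ 586 ppm

Set 4.84 ln(C/403) = 1.81, so ln(C/403) = 1.81/4.84 = 0.37397.
Then C/403 = e^0.37397 = 1.45349, giving C = 403 × 1.45349 = 585.76 ppm.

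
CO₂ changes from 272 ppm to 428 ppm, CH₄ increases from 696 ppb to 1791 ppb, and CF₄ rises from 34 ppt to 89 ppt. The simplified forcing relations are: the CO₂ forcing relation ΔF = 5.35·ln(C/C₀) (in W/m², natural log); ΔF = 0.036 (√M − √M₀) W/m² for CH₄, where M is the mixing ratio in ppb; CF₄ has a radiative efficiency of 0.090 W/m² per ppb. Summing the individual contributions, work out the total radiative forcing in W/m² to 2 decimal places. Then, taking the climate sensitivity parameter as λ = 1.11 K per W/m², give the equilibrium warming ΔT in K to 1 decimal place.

ΔF = 3.00 W/m²; ΔT = 3.3 K

CO₂: 5.35 × ln(428/272) = 5.35 × ln(1.57353) = 5.35 × 0.45332 = 2.4253 W/m².
CH₄: 0.036 × (√1791 − √696) = 0.036 × (42.3202 − 26.3818) = 0.036 × 15.9384 = 0.5738 W/m².
CF₄: Δ = 89 − 34 = 55 ppt = 0.055 ppb; ΔF = 0.090 × 0.055 = 0.0050 W/m².
Total ΔF = 2.4253 + 0.5738 + 0.0050 = 3.0041 W/m².
ΔT = λ ΔF = 1.11 × 3.00 = 3.3300 K.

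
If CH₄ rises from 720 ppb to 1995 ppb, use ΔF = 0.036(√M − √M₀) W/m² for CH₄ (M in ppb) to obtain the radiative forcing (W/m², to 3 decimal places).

ΔF = 0.642 W/m²

CH₄: 0.036 × (√1995 − √720) = 0.036 × (44.6654 − 26.8328) = 0.036 × 17.8326 = 0.6420 W/m².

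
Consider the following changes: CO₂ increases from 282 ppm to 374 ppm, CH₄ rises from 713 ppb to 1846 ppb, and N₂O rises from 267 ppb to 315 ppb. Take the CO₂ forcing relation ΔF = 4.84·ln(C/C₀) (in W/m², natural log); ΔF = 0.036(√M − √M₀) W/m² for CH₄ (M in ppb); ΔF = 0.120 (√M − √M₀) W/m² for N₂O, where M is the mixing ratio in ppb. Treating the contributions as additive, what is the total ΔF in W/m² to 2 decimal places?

ΔF = 2.12 W/m²

CO₂: 4.84 × ln(374/282) = 4.84 × ln(1.32624) = 4.84 × 0.28235 = 1.3666 W/m².
CH₄: 0.036 × (√1846 − √713) = 0.036 × (42.9651 − 26.7021) = 0.036 × 16.2630 = 0.5855 W/m².
N₂O: 0.120 × (√315 − √267) = 0.120 × (17.7482 − 16.3401) = 0.120 × 1.4081 = 0.1690 W/m².
Total ΔF = 1.3666 + 0.5855 + 0.1690 = 2.1211 W/m².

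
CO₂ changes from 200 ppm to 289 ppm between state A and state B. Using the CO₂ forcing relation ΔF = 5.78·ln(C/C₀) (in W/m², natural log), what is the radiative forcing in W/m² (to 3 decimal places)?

ΔF = 2.128 W/m²

CO₂: 5.78 × ln(289/200) = 5.78 × ln(1.44500) = 5.78 × 0.36811 = 2.1277 W/m².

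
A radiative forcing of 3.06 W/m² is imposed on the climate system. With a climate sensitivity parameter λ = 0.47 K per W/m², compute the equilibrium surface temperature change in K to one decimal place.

ΔT = 1.4 K

ΔT = λ ΔF = 0.47 × 3.06 = 1.4382 K.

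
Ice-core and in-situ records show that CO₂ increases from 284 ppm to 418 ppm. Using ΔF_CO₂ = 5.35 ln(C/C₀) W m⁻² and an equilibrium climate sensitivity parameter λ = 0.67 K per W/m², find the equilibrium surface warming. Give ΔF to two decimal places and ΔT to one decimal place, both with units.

CO₂: 5.35 × ln(418/284) = 5.35 × ln(1.47183) = 5.35 × 0.38651 = 2.0678 W/m².
ΔT = λ ΔF = 0.67 × 2.07 = 1.3869 K.

ΔF = 2.07 W/m²; ΔT = 1.4 K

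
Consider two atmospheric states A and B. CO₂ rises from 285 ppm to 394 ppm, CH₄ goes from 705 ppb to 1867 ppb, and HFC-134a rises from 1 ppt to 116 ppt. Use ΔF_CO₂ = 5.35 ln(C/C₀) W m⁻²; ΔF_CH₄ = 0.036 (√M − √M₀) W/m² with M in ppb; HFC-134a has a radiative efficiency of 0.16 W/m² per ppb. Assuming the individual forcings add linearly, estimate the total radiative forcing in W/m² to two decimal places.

CO₂: 5.35 × ln(394/285) = 5.35 × ln(1.38246) = 5.35 × 0.32386 = 1.7327 W/m².
CH₄: 0.036 × (√1867 − √705) = 0.036 × (43.2088 − 26.5518) = 0.036 × 16.6570 = 0.5997 W/m².
HFC-134a: Δ = 116 − 1 = 115 ppt = 0.115 ppb; ΔF = 0.16 × 0.115 = 0.0184 W/m².
Total ΔF = 1.7327 + 0.5997 + 0.0184 = 2.3508 W/m².

ΔF = 2.35 W/m²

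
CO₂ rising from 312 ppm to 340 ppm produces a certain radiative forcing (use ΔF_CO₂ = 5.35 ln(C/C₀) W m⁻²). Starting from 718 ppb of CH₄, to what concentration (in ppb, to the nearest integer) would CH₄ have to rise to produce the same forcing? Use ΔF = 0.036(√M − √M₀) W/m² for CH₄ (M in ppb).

CO₂ forcing: 5.35 × ln(340/312) = 5.35 × 0.085942 = 0.45979 W/m².
Set 0.036(√M − √718) = 0.45979: √M = 0.45979/0.036 + √718 = 12.7719 + 26.7955 = 39.5674.
M = (39.5674)² = 1565.58 ppb.

M ≈ 1566 ppb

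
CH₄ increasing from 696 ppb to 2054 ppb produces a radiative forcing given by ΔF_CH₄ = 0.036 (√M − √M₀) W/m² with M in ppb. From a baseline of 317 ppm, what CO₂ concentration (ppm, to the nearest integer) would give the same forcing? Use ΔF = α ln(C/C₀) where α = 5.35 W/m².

C ≈ 360 ppm

CH₄ forcing: 0.036 × (√2054 − √696) = 0.036 × (45.3211 − 26.3818) = 0.036 × 18.9393 = 0.68181 W/m².
Set 5.35 ln(C/317) = 0.68181: ln(C/317) = 0.68181/5.35 = 0.12744, so C = 317 × e^0.12744 = 317 × 1.13592 = 360.09 ppm.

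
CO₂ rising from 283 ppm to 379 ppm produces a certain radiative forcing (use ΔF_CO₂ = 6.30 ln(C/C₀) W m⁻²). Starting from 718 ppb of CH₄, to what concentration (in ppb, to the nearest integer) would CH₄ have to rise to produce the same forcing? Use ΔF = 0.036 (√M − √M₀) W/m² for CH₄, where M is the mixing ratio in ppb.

CO₂ forcing: 6.30 × ln(379/283) = 6.30 × 0.292089 = 1.84016 W/m².
Set 0.036(√M − √718) = 1.84016: √M = 1.84016/0.036 + √718 = 51.1156 + 26.7955 = 77.9111.
M = (77.9111)² = 6070.14 ppb.

M ≈ 6070 ppb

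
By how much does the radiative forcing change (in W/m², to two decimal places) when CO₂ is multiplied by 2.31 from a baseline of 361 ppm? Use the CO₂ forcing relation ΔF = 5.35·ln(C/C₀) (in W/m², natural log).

ΔF = 4.48 W/m²

ΔF = 5.35 × ln(2.31) = 5.35 × 0.83725 = 4.4793 W/m².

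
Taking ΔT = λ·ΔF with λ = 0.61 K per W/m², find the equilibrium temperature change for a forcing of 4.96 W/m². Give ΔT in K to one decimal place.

ΔT = λ ΔF = 0.61 × 4.96 = 3.0256 K.

ΔT = 3.0 K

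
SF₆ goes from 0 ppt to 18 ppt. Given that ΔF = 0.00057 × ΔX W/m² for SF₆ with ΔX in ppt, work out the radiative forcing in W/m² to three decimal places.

SF₆: ΔF = 0.00057 × (18 − 0) = 0.00057 × 18 = 0.0103 W/m².

ΔF = 0.010 W/m²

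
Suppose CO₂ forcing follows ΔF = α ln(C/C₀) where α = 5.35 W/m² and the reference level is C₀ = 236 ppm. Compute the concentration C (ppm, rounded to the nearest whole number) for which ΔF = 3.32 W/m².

C ≈ 439 ppm

Set 5.35 ln(C/236) = 3.32, so ln(C/236) = 3.32/5.35 = 0.62056.
Then C/236 = e^0.62056 = 1.85997, giving C = 236 × 1.85997 = 438.95 ppm.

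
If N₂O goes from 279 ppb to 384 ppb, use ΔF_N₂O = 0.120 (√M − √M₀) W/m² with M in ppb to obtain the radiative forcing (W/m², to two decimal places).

ΔF = 0.35 W/m²

N₂O: 0.120 × (√384 − √279) = 0.120 × (19.5959 − 16.7033) = 0.120 × 2.8926 = 0.3471 W/m².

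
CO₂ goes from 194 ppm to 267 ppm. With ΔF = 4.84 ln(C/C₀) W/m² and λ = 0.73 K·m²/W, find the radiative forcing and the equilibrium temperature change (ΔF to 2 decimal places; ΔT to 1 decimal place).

ΔF = 1.55 W/m²; ΔT = 1.1 K

CO₂: 4.84 × ln(267/194) = 4.84 × ln(1.37629) = 4.84 × 0.31939 = 1.5458 W/m².
ΔT = λ ΔF = 0.73 × 1.55 = 1.1315 K.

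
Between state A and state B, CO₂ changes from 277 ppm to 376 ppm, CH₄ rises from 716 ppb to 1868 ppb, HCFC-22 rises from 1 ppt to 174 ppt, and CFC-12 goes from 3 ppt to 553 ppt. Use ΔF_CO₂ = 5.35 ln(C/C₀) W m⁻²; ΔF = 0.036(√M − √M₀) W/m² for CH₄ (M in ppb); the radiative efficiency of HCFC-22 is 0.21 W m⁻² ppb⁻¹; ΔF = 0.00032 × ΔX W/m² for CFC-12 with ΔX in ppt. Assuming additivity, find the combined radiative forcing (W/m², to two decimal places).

CO₂: 5.35 × ln(376/277) = 5.35 × ln(1.35740) = 5.35 × 0.30557 = 1.6348 W/m².
CH₄: 0.036 × (√1868 − √716) = 0.036 × (43.2204 − 26.7582) = 0.036 × 16.4622 = 0.5926 W/m².
HCFC-22: Δ = 174 − 1 = 173 ppt = 0.173 ppb; ΔF = 0.21 × 0.173 = 0.0363 W/m².
CFC-12: ΔF = 0.00032 × (553 − 3) = 0.00032 × 550 = 0.1760 W/m².
Total ΔF = 1.6348 + 0.5926 + 0.0363 + 0.1760 = 2.4397 W/m².

ΔF = 2.44 W/m²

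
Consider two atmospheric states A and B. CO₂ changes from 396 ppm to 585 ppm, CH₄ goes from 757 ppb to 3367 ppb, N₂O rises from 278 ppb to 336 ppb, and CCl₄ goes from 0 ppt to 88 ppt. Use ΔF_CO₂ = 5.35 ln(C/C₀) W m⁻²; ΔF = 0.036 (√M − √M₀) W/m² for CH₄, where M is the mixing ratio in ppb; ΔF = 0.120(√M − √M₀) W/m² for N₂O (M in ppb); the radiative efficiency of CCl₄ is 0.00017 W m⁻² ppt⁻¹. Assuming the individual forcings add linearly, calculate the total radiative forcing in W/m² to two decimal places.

ΔF = 3.40 W/m²

CO₂: 5.35 × ln(585/396) = 5.35 × ln(1.47727) = 5.35 × 0.39020 = 2.0876 W/m².
CH₄: 0.036 × (√3367 − √757) = 0.036 × (58.0259 − 27.5136) = 0.036 × 30.5123 = 1.0984 W/m².
N₂O: 0.120 × (√336 − √278) = 0.120 × (18.3303 − 16.6733) = 0.120 × 1.6570 = 0.1988 W/m².
CCl₄: ΔF = 0.00017 × (88 − 0) = 0.00017 × 88 = 0.0150 W/m².
Total ΔF = 2.0876 + 1.0984 + 0.1988 + 0.0150 = 3.3998 W/m².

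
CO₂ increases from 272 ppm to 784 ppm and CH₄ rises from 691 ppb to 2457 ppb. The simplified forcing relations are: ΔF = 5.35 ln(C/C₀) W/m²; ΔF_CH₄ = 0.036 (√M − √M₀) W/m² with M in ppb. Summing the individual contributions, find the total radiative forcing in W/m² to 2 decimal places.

CO₂: 5.35 × ln(784/272) = 5.35 × ln(2.88235) = 5.35 × 1.05861 = 5.6636 W/m².
CH₄: 0.036 × (√2457 − √691) = 0.036 × (49.5681 − 26.2869) = 0.036 × 23.2812 = 0.8381 W/m².
Total ΔF = 5.6636 + 0.8381 = 6.5017 W/m².

ΔF = 6.50 W/m²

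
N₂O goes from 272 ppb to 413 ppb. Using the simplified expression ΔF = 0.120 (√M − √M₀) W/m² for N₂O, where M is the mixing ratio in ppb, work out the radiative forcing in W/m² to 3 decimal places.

ΔF = 0.460 W/m²

N₂O: 0.120 × (√413 − √272) = 0.120 × (20.3224 − 16.4924) = 0.120 × 3.8300 = 0.4596 W/m².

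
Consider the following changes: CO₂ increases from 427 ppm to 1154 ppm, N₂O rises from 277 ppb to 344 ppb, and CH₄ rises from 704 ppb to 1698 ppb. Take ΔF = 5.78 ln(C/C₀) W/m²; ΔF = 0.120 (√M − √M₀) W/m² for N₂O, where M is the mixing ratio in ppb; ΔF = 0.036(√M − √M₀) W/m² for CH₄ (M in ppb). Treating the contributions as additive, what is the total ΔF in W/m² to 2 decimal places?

CO₂: 5.78 × ln(1154/427) = 5.78 × ln(2.70258) = 5.78 × 0.99421 = 5.7465 W/m².
N₂O: 0.120 × (√344 − √277) = 0.120 × (18.5472 − 16.6433) = 0.120 × 1.9039 = 0.2285 W/m².
CH₄: 0.036 × (√1698 − √704) = 0.036 × (41.2068 − 26.5330) = 0.036 × 14.6738 = 0.5283 W/m².
Total ΔF = 5.7465 + 0.2285 + 0.5283 = 6.5033 W/m².

ΔF = 6.50 W/m²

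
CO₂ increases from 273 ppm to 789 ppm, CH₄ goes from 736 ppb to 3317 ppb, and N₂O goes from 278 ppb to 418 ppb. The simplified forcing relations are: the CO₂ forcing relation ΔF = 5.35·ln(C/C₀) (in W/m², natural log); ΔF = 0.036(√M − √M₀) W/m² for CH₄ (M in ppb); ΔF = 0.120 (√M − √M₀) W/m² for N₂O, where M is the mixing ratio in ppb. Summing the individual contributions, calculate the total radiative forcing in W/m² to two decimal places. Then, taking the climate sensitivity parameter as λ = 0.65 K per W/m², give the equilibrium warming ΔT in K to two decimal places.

CO₂: 5.35 × ln(789/273) = 5.35 × ln(2.89011) = 5.35 × 1.06129 = 5.6779 W/m².
CH₄: 0.036 × (√3317 − √736) = 0.036 × (57.5934 − 27.1293) = 0.036 × 30.4641 = 1.0967 W/m².
N₂O: 0.120 × (√418 − √278) = 0.120 × (20.4450 − 16.6733) = 0.120 × 3.7717 = 0.4526 W/m².
Total ΔF = 5.6779 + 1.0967 + 0.4526 = 7.2272 W/m².
ΔT = λ ΔF = 0.65 × 7.23 = 4.6995 K.

ΔF = 7.23 W/m²; ΔT = 4.70 K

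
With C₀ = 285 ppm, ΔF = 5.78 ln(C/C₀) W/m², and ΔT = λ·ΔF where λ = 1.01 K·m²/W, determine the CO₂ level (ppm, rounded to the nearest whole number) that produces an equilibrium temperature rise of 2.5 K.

Required forcing: ΔF = ΔT/λ = 2.5/1.01 = 2.4752 W/m².
Then ln(C/285) = ΔF/5.78 = 2.4752/5.78 = 0.42824.
So C = 285 × e^0.42824 = 285 × 1.53455 = 437.35 ppm.

C ≈ 437 ppm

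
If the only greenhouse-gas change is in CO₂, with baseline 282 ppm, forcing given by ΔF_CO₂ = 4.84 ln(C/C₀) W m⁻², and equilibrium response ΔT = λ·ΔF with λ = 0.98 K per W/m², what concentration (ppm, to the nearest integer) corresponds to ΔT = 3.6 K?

Required forcing: ΔF = ΔT/λ = 3.6/0.98 = 3.6735 W/m².
Then ln(C/282) = ΔF/4.84 = 3.6735/4.84 = 0.75899.
So C = 282 × e^0.75899 = 282 × 2.13612 = 602.39 ppm.

C ≈ 602 ppm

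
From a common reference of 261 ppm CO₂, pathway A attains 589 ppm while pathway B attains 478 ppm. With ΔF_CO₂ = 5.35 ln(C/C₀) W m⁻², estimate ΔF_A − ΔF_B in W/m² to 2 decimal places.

ΔF_A − ΔF_B = 1.12 W/m²

ΔF_A = 5.35 ln(589/261) = 5.35 × 0.81391 = 4.3544 W/m².
ΔF_B = 5.35 ln(478/261) = 5.35 × 0.60509 = 3.2372 W/m².
Difference: 4.3544 − 3.2372 = 1.1172 W/m².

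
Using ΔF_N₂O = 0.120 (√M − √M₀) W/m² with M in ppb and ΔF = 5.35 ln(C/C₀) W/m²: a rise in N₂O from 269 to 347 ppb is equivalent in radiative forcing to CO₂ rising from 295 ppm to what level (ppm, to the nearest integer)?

N₂O forcing: 0.120 × (√347 − √269) = 0.120 × (18.6279 − 16.4012) = 0.120 × 2.2267 = 0.26720 W/m².
Set 5.35 ln(C/295) = 0.26720: ln(C/295) = 0.26720/5.35 = 0.04994, so C = 295 × e^0.04994 = 295 × 1.05121 = 310.11 ppm.

C ≈ 310 ppm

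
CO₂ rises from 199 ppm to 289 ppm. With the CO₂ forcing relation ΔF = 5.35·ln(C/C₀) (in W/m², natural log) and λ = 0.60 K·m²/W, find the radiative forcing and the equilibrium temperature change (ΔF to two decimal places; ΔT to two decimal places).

CO₂: 5.35 × ln(289/199) = 5.35 × ln(1.45226) = 5.35 × 0.37312 = 1.9962 W/m².
ΔT = λ ΔF = 0.60 × 2.00 = 1.2000 K.

ΔF = 2.00 W/m²; ΔT = 1.20 K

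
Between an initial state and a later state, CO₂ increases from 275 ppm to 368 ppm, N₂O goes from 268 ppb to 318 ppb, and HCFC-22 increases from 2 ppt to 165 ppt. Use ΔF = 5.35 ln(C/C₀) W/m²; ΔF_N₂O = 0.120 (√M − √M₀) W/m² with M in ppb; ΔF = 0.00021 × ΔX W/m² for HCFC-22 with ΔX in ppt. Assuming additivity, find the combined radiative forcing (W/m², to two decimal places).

CO₂: 5.35 × ln(368/275) = 5.35 × ln(1.33818) = 5.35 × 0.29131 = 1.5585 W/m².
N₂O: 0.120 × (√318 − √268) = 0.120 × (17.8326 − 16.3707) = 0.120 × 1.4619 = 0.1754 W/m².
HCFC-22: ΔF = 0.00021 × (165 − 2) = 0.00021 × 163 = 0.0342 W/m².
Total ΔF = 1.5585 + 0.1754 + 0.0342 = 1.7681 W/m².

ΔF = 1.77 W/m²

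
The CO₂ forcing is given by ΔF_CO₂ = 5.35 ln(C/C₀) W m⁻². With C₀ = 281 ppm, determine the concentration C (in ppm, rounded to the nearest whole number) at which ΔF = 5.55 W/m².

Set 5.35 ln(C/281) = 5.55, so ln(C/281) = 5.55/5.35 = 1.03738.
Then C/281 = e^1.03738 = 2.82181, giving C = 281 × 2.82181 = 792.93 ppm.

C ≈ 793 ppm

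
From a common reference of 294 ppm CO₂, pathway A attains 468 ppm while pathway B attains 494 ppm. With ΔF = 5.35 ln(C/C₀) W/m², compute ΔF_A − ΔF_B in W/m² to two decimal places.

ΔF_A = 5.35 ln(468/294) = 5.35 × 0.46489 = 2.4872 W/m².
ΔF_B = 5.35 ln(494/294) = 5.35 × 0.51896 = 2.7764 W/m².
Difference: 2.4872 − 2.7764 = -0.2892 W/m².

ΔF_A − ΔF_B = -0.29 W/m²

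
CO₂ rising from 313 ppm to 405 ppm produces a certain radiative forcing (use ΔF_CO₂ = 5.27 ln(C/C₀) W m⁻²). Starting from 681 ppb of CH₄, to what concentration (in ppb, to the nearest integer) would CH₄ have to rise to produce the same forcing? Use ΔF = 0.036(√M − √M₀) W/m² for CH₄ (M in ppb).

CO₂ forcing: 5.27 × ln(405/313) = 5.27 × 0.257684 = 1.35799 W/m².
Set 0.036(√M − √681) = 1.35799: √M = 1.35799/0.036 + √681 = 37.7219 + 26.0960 = 63.8179.
M = (63.8179)² = 4072.72 ppb.

M ≈ 4073 ppb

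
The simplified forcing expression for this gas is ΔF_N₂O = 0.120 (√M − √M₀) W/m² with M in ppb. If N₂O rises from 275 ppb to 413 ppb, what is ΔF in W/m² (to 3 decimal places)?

ΔF = 0.449 W/m²

N₂O: 0.120 × (√413 − √275) = 0.120 × (20.3224 − 16.5831) = 0.120 × 3.7393 = 0.4487 W/m².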